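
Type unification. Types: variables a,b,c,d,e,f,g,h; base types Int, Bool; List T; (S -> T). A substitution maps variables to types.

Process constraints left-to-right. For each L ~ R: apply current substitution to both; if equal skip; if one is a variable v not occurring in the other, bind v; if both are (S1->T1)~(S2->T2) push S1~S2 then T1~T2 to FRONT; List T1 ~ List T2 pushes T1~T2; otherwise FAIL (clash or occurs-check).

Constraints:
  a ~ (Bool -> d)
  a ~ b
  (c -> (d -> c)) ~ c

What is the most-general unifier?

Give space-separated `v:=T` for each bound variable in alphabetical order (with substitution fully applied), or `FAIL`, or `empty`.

step 1: unify a ~ (Bool -> d)  [subst: {-} | 2 pending]
  bind a := (Bool -> d)
step 2: unify (Bool -> d) ~ b  [subst: {a:=(Bool -> d)} | 1 pending]
  bind b := (Bool -> d)
step 3: unify (c -> (d -> c)) ~ c  [subst: {a:=(Bool -> d), b:=(Bool -> d)} | 0 pending]
  occurs-check fail

Answer: FAIL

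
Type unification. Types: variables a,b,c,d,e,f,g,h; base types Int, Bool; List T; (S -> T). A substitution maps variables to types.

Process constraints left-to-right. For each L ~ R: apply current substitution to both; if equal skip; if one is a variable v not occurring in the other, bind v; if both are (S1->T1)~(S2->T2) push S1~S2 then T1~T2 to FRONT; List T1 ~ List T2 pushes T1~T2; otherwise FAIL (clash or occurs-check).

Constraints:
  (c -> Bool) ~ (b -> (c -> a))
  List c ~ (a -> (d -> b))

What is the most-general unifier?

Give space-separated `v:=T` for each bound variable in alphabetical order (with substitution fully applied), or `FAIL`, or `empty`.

step 1: unify (c -> Bool) ~ (b -> (c -> a))  [subst: {-} | 1 pending]
  -> decompose arrow: push c~b, Bool~(c -> a)
step 2: unify c ~ b  [subst: {-} | 2 pending]
  bind c := b
step 3: unify Bool ~ (b -> a)  [subst: {c:=b} | 1 pending]
  clash: Bool vs (b -> a)

Answer: FAIL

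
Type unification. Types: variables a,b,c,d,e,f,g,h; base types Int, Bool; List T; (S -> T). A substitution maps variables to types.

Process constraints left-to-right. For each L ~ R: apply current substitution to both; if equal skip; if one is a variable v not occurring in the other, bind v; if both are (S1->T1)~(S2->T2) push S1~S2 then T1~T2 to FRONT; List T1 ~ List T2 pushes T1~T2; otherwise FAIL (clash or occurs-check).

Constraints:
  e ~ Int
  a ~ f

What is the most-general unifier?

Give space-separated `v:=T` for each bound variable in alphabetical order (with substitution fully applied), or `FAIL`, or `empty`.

step 1: unify e ~ Int  [subst: {-} | 1 pending]
  bind e := Int
step 2: unify a ~ f  [subst: {e:=Int} | 0 pending]
  bind a := f

Answer: a:=f e:=Int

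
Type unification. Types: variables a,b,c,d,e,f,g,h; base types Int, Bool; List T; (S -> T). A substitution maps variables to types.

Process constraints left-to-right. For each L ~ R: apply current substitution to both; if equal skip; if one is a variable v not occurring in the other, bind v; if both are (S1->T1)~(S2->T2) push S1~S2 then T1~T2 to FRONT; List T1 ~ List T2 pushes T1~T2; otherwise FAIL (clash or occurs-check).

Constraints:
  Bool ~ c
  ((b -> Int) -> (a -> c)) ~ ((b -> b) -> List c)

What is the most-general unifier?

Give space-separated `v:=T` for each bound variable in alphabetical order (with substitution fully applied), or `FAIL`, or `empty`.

Answer: FAIL

Derivation:
step 1: unify Bool ~ c  [subst: {-} | 1 pending]
  bind c := Bool
step 2: unify ((b -> Int) -> (a -> Bool)) ~ ((b -> b) -> List Bool)  [subst: {c:=Bool} | 0 pending]
  -> decompose arrow: push (b -> Int)~(b -> b), (a -> Bool)~List Bool
step 3: unify (b -> Int) ~ (b -> b)  [subst: {c:=Bool} | 1 pending]
  -> decompose arrow: push b~b, Int~b
step 4: unify b ~ b  [subst: {c:=Bool} | 2 pending]
  -> identical, skip
step 5: unify Int ~ b  [subst: {c:=Bool} | 1 pending]
  bind b := Int
step 6: unify (a -> Bool) ~ List Bool  [subst: {c:=Bool, b:=Int} | 0 pending]
  clash: (a -> Bool) vs List Bool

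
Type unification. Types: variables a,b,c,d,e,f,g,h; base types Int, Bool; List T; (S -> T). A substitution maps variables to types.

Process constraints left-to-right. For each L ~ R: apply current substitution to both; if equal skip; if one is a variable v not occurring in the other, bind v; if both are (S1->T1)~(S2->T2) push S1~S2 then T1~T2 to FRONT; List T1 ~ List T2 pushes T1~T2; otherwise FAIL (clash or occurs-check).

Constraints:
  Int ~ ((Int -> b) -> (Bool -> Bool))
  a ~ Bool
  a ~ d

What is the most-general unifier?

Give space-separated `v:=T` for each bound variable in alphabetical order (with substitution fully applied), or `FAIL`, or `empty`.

Answer: FAIL

Derivation:
step 1: unify Int ~ ((Int -> b) -> (Bool -> Bool))  [subst: {-} | 2 pending]
  clash: Int vs ((Int -> b) -> (Bool -> Bool))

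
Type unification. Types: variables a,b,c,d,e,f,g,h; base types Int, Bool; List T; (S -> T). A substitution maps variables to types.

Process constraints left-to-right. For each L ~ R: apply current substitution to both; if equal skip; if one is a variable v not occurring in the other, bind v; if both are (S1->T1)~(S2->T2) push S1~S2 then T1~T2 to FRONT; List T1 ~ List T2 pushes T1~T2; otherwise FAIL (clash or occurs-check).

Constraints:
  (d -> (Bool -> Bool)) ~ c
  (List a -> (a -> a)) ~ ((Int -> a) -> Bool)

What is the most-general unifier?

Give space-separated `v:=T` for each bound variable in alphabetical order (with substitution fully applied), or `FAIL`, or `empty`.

step 1: unify (d -> (Bool -> Bool)) ~ c  [subst: {-} | 1 pending]
  bind c := (d -> (Bool -> Bool))
step 2: unify (List a -> (a -> a)) ~ ((Int -> a) -> Bool)  [subst: {c:=(d -> (Bool -> Bool))} | 0 pending]
  -> decompose arrow: push List a~(Int -> a), (a -> a)~Bool
step 3: unify List a ~ (Int -> a)  [subst: {c:=(d -> (Bool -> Bool))} | 1 pending]
  clash: List a vs (Int -> a)

Answer: FAIL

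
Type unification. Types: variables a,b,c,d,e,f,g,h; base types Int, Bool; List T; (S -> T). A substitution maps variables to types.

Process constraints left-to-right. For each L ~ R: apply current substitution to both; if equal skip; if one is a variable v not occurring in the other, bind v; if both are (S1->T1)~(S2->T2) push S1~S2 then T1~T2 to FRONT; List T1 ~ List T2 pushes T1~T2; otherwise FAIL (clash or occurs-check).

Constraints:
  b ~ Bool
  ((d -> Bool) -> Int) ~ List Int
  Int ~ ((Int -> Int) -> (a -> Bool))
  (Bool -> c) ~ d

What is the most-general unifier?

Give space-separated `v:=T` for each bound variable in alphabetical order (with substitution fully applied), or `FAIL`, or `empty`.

step 1: unify b ~ Bool  [subst: {-} | 3 pending]
  bind b := Bool
step 2: unify ((d -> Bool) -> Int) ~ List Int  [subst: {b:=Bool} | 2 pending]
  clash: ((d -> Bool) -> Int) vs List Int

Answer: FAIL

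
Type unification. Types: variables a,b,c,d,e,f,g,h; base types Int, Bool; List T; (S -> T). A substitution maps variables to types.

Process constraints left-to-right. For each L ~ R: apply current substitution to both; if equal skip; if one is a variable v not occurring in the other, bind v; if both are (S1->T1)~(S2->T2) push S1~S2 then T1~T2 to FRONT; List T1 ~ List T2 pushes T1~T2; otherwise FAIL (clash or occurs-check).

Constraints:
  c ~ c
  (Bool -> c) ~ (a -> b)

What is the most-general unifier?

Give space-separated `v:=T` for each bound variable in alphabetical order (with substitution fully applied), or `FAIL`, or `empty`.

Answer: a:=Bool c:=b

Derivation:
step 1: unify c ~ c  [subst: {-} | 1 pending]
  -> identical, skip
step 2: unify (Bool -> c) ~ (a -> b)  [subst: {-} | 0 pending]
  -> decompose arrow: push Bool~a, c~b
step 3: unify Bool ~ a  [subst: {-} | 1 pending]
  bind a := Bool
step 4: unify c ~ b  [subst: {a:=Bool} | 0 pending]
  bind c := b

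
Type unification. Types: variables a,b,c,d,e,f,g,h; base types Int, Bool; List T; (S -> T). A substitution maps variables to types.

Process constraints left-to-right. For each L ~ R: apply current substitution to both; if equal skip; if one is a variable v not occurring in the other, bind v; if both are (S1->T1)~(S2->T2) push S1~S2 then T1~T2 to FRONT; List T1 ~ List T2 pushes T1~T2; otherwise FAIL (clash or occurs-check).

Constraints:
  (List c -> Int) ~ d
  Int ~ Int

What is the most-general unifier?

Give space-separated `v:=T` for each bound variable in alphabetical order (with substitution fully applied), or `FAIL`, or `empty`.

step 1: unify (List c -> Int) ~ d  [subst: {-} | 1 pending]
  bind d := (List c -> Int)
step 2: unify Int ~ Int  [subst: {d:=(List c -> Int)} | 0 pending]
  -> identical, skip

Answer: d:=(List c -> Int)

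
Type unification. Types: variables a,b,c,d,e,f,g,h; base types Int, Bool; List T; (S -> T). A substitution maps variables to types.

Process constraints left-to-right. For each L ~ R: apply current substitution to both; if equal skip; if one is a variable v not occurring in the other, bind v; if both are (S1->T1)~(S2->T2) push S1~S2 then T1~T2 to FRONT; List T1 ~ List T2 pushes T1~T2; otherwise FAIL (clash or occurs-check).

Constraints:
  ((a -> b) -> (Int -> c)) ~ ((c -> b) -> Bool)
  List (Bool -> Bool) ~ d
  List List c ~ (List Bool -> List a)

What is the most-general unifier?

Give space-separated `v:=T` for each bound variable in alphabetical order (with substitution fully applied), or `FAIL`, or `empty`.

Answer: FAIL

Derivation:
step 1: unify ((a -> b) -> (Int -> c)) ~ ((c -> b) -> Bool)  [subst: {-} | 2 pending]
  -> decompose arrow: push (a -> b)~(c -> b), (Int -> c)~Bool
step 2: unify (a -> b) ~ (c -> b)  [subst: {-} | 3 pending]
  -> decompose arrow: push a~c, b~b
step 3: unify a ~ c  [subst: {-} | 4 pending]
  bind a := c
step 4: unify b ~ b  [subst: {a:=c} | 3 pending]
  -> identical, skip
step 5: unify (Int -> c) ~ Bool  [subst: {a:=c} | 2 pending]
  clash: (Int -> c) vs Bool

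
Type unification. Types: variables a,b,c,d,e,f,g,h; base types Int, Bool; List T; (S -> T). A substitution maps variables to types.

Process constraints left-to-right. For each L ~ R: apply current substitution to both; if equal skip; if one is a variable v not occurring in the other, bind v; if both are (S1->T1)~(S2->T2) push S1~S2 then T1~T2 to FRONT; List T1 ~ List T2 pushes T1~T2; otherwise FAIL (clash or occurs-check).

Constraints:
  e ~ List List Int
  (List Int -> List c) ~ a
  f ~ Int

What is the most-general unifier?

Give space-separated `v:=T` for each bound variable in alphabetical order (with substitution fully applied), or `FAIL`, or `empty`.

Answer: a:=(List Int -> List c) e:=List List Int f:=Int

Derivation:
step 1: unify e ~ List List Int  [subst: {-} | 2 pending]
  bind e := List List Int
step 2: unify (List Int -> List c) ~ a  [subst: {e:=List List Int} | 1 pending]
  bind a := (List Int -> List c)
step 3: unify f ~ Int  [subst: {e:=List List Int, a:=(List Int -> List c)} | 0 pending]
  bind f := Int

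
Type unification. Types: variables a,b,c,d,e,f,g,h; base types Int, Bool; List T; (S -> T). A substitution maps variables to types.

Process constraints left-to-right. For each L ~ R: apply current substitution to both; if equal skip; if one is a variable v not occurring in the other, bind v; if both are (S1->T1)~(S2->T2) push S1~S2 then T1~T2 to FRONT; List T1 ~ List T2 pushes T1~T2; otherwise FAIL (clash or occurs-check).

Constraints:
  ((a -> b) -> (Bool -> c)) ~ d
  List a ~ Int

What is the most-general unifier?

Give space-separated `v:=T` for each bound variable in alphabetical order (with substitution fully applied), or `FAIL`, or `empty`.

step 1: unify ((a -> b) -> (Bool -> c)) ~ d  [subst: {-} | 1 pending]
  bind d := ((a -> b) -> (Bool -> c))
step 2: unify List a ~ Int  [subst: {d:=((a -> b) -> (Bool -> c))} | 0 pending]
  clash: List a vs Int

Answer: FAIL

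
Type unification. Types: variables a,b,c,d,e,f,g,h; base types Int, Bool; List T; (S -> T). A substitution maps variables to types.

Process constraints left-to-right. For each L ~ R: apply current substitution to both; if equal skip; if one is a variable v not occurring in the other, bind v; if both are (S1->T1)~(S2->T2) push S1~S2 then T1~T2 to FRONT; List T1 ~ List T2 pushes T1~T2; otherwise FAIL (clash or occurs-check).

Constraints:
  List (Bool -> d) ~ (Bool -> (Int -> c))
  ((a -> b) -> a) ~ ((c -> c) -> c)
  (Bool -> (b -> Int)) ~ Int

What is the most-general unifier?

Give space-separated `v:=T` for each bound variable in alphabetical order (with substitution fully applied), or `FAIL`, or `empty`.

Answer: FAIL

Derivation:
step 1: unify List (Bool -> d) ~ (Bool -> (Int -> c))  [subst: {-} | 2 pending]
  clash: List (Bool -> d) vs (Bool -> (Int -> c))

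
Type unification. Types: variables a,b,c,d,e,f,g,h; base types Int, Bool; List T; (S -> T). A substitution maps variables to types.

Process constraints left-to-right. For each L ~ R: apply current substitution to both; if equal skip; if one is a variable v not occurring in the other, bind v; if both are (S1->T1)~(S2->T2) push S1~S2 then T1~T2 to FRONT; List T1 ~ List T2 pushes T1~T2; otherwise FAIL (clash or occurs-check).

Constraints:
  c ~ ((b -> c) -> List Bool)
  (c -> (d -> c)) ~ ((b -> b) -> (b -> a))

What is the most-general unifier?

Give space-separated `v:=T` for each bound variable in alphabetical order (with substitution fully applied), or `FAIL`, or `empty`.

step 1: unify c ~ ((b -> c) -> List Bool)  [subst: {-} | 1 pending]
  occurs-check fail: c in ((b -> c) -> List Bool)

Answer: FAIL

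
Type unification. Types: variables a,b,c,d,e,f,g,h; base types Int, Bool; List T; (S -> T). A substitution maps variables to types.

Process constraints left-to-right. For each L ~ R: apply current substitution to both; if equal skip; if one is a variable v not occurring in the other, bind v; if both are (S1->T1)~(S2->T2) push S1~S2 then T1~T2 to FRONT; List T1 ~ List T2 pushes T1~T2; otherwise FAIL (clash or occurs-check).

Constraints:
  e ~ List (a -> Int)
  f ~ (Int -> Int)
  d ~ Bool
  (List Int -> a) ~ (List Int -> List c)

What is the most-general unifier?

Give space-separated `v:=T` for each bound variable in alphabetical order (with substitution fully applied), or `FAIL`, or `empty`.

Answer: a:=List c d:=Bool e:=List (List c -> Int) f:=(Int -> Int)

Derivation:
step 1: unify e ~ List (a -> Int)  [subst: {-} | 3 pending]
  bind e := List (a -> Int)
step 2: unify f ~ (Int -> Int)  [subst: {e:=List (a -> Int)} | 2 pending]
  bind f := (Int -> Int)
step 3: unify d ~ Bool  [subst: {e:=List (a -> Int), f:=(Int -> Int)} | 1 pending]
  bind d := Bool
step 4: unify (List Int -> a) ~ (List Int -> List c)  [subst: {e:=List (a -> Int), f:=(Int -> Int), d:=Bool} | 0 pending]
  -> decompose arrow: push List Int~List Int, a~List c
step 5: unify List Int ~ List Int  [subst: {e:=List (a -> Int), f:=(Int -> Int), d:=Bool} | 1 pending]
  -> identical, skip
step 6: unify a ~ List c  [subst: {e:=List (a -> Int), f:=(Int -> Int), d:=Bool} | 0 pending]
  bind a := List c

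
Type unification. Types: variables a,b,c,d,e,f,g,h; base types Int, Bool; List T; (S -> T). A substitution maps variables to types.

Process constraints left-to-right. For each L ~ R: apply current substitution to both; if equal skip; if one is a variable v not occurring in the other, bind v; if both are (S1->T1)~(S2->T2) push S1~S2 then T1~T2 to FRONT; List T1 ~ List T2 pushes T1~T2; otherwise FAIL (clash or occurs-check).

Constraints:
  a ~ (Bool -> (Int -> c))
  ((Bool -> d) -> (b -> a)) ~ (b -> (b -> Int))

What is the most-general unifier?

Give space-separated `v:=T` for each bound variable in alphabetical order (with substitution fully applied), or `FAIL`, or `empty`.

step 1: unify a ~ (Bool -> (Int -> c))  [subst: {-} | 1 pending]
  bind a := (Bool -> (Int -> c))
step 2: unify ((Bool -> d) -> (b -> (Bool -> (Int -> c)))) ~ (b -> (b -> Int))  [subst: {a:=(Bool -> (Int -> c))} | 0 pending]
  -> decompose arrow: push (Bool -> d)~b, (b -> (Bool -> (Int -> c)))~(b -> Int)
step 3: unify (Bool -> d) ~ b  [subst: {a:=(Bool -> (Int -> c))} | 1 pending]
  bind b := (Bool -> d)
step 4: unify ((Bool -> d) -> (Bool -> (Int -> c))) ~ ((Bool -> d) -> Int)  [subst: {a:=(Bool -> (Int -> c)), b:=(Bool -> d)} | 0 pending]
  -> decompose arrow: push (Bool -> d)~(Bool -> d), (Bool -> (Int -> c))~Int
step 5: unify (Bool -> d) ~ (Bool -> d)  [subst: {a:=(Bool -> (Int -> c)), b:=(Bool -> d)} | 1 pending]
  -> identical, skip
step 6: unify (Bool -> (Int -> c)) ~ Int  [subst: {a:=(Bool -> (Int -> c)), b:=(Bool -> d)} | 0 pending]
  clash: (Bool -> (Int -> c)) vs Int

Answer: FAIL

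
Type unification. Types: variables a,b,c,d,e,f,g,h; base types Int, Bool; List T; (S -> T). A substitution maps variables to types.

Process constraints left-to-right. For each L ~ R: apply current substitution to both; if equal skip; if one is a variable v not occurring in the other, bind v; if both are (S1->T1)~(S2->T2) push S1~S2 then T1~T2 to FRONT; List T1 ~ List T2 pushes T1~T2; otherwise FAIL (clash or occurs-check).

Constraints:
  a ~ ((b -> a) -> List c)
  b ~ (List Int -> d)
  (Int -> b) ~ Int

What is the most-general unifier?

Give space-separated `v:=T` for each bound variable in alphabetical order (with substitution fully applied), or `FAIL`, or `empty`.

Answer: FAIL

Derivation:
step 1: unify a ~ ((b -> a) -> List c)  [subst: {-} | 2 pending]
  occurs-check fail: a in ((b -> a) -> List c)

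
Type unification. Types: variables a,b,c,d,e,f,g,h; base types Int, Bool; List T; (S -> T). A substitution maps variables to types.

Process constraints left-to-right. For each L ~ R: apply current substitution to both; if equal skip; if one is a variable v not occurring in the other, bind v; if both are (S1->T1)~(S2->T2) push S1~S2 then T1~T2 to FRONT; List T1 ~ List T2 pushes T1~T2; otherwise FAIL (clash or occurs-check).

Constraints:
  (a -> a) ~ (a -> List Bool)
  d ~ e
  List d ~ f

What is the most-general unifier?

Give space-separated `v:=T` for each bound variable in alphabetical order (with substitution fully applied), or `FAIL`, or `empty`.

Answer: a:=List Bool d:=e f:=List e

Derivation:
step 1: unify (a -> a) ~ (a -> List Bool)  [subst: {-} | 2 pending]
  -> decompose arrow: push a~a, a~List Bool
step 2: unify a ~ a  [subst: {-} | 3 pending]
  -> identical, skip
step 3: unify a ~ List Bool  [subst: {-} | 2 pending]
  bind a := List Bool
step 4: unify d ~ e  [subst: {a:=List Bool} | 1 pending]
  bind d := e
step 5: unify List e ~ f  [subst: {a:=List Bool, d:=e} | 0 pending]
  bind f := List e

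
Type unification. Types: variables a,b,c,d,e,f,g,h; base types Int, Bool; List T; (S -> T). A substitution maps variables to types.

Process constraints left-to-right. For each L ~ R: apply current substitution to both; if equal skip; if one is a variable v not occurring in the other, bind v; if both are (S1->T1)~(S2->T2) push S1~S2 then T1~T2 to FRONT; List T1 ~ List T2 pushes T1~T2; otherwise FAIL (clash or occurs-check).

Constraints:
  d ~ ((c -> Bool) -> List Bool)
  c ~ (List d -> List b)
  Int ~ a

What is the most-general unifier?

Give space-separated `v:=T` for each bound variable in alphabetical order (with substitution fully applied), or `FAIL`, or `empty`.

step 1: unify d ~ ((c -> Bool) -> List Bool)  [subst: {-} | 2 pending]
  bind d := ((c -> Bool) -> List Bool)
step 2: unify c ~ (List ((c -> Bool) -> List Bool) -> List b)  [subst: {d:=((c -> Bool) -> List Bool)} | 1 pending]
  occurs-check fail: c in (List ((c -> Bool) -> List Bool) -> List b)

Answer: FAIL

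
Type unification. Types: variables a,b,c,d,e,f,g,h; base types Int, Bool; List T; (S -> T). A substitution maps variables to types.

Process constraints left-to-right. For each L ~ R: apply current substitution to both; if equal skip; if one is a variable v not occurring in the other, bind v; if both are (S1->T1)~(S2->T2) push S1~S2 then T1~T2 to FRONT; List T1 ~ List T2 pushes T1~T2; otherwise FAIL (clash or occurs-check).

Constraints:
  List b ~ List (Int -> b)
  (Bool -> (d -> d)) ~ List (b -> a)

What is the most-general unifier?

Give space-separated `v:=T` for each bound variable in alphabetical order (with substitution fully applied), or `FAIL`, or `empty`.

step 1: unify List b ~ List (Int -> b)  [subst: {-} | 1 pending]
  -> decompose List: push b~(Int -> b)
step 2: unify b ~ (Int -> b)  [subst: {-} | 1 pending]
  occurs-check fail: b in (Int -> b)

Answer: FAIL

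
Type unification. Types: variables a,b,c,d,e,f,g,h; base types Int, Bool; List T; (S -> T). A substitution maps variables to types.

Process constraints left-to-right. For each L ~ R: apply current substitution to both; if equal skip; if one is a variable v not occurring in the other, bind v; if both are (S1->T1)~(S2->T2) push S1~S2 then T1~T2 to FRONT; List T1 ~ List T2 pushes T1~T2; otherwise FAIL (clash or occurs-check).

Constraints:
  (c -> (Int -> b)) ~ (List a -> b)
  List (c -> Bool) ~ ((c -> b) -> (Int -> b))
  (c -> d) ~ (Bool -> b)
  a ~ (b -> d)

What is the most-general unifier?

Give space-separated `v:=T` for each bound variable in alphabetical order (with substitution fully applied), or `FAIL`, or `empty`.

Answer: FAIL

Derivation:
step 1: unify (c -> (Int -> b)) ~ (List a -> b)  [subst: {-} | 3 pending]
  -> decompose arrow: push c~List a, (Int -> b)~b
step 2: unify c ~ List a  [subst: {-} | 4 pending]
  bind c := List a
step 3: unify (Int -> b) ~ b  [subst: {c:=List a} | 3 pending]
  occurs-check fail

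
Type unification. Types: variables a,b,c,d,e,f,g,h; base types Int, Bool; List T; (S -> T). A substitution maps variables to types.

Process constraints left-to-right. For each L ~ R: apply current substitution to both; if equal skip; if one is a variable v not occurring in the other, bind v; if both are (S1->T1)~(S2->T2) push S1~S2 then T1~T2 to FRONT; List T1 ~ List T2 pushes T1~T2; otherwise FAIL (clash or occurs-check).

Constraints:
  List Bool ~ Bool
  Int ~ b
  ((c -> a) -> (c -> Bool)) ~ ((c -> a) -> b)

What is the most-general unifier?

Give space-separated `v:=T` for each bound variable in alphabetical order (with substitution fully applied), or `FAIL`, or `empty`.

step 1: unify List Bool ~ Bool  [subst: {-} | 2 pending]
  clash: List Bool vs Bool

Answer: FAIL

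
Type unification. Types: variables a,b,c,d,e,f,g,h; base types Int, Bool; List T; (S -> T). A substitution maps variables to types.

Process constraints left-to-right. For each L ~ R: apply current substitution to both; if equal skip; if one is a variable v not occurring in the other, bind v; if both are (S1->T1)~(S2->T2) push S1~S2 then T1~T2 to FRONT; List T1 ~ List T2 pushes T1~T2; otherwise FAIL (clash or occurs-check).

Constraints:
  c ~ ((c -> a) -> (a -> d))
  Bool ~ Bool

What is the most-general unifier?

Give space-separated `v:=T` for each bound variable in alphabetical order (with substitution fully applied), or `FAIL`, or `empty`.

step 1: unify c ~ ((c -> a) -> (a -> d))  [subst: {-} | 1 pending]
  occurs-check fail: c in ((c -> a) -> (a -> d))

Answer: FAIL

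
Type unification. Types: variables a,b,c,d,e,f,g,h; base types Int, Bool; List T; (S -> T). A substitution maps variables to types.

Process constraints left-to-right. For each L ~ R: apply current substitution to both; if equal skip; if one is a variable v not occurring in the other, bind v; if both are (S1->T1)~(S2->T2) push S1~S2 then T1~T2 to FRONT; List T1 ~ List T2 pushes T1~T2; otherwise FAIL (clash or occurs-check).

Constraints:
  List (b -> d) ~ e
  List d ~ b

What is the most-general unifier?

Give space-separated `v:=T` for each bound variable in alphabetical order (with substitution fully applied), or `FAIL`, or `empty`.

step 1: unify List (b -> d) ~ e  [subst: {-} | 1 pending]
  bind e := List (b -> d)
step 2: unify List d ~ b  [subst: {e:=List (b -> d)} | 0 pending]
  bind b := List d

Answer: b:=List d e:=List (List d -> d)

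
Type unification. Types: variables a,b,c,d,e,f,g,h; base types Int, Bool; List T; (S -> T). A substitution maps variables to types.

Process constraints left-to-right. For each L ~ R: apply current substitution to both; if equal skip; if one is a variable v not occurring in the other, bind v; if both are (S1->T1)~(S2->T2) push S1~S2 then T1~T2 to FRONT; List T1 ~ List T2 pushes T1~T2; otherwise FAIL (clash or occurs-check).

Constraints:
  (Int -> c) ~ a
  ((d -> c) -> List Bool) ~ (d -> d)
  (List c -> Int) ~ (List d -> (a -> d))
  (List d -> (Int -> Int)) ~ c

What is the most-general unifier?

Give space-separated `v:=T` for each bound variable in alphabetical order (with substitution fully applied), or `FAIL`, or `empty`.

Answer: FAIL

Derivation:
step 1: unify (Int -> c) ~ a  [subst: {-} | 3 pending]
  bind a := (Int -> c)
step 2: unify ((d -> c) -> List Bool) ~ (d -> d)  [subst: {a:=(Int -> c)} | 2 pending]
  -> decompose arrow: push (d -> c)~d, List Bool~d
step 3: unify (d -> c) ~ d  [subst: {a:=(Int -> c)} | 3 pending]
  occurs-check fail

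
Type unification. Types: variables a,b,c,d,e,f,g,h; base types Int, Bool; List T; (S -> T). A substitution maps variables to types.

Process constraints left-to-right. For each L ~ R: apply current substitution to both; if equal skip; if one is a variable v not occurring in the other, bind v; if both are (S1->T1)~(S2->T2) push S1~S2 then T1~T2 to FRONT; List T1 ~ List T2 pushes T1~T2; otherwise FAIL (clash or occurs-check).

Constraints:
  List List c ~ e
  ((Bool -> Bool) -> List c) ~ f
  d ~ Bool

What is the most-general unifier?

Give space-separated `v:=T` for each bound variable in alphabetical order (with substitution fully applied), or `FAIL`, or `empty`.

Answer: d:=Bool e:=List List c f:=((Bool -> Bool) -> List c)

Derivation:
step 1: unify List List c ~ e  [subst: {-} | 2 pending]
  bind e := List List c
step 2: unify ((Bool -> Bool) -> List c) ~ f  [subst: {e:=List List c} | 1 pending]
  bind f := ((Bool -> Bool) -> List c)
step 3: unify d ~ Bool  [subst: {e:=List List c, f:=((Bool -> Bool) -> List c)} | 0 pending]
  bind d := Bool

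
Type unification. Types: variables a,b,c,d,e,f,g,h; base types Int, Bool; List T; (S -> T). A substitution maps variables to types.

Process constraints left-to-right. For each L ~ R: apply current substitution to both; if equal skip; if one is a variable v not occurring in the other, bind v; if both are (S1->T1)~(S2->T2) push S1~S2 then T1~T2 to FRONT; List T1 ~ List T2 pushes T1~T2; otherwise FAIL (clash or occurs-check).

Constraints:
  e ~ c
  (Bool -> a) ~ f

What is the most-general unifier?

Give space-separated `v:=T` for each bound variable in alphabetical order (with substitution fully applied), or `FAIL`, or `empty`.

Answer: e:=c f:=(Bool -> a)

Derivation:
step 1: unify e ~ c  [subst: {-} | 1 pending]
  bind e := c
step 2: unify (Bool -> a) ~ f  [subst: {e:=c} | 0 pending]
  bind f := (Bool -> a)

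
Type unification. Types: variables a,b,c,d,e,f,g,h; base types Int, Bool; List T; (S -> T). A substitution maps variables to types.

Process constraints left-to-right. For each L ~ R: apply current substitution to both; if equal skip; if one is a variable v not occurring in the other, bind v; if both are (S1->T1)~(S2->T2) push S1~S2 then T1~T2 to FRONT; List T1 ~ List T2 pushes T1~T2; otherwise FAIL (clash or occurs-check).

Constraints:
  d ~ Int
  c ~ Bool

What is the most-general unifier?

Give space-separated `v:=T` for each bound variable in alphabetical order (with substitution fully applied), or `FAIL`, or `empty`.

step 1: unify d ~ Int  [subst: {-} | 1 pending]
  bind d := Int
step 2: unify c ~ Bool  [subst: {d:=Int} | 0 pending]
  bind c := Bool

Answer: c:=Bool d:=Int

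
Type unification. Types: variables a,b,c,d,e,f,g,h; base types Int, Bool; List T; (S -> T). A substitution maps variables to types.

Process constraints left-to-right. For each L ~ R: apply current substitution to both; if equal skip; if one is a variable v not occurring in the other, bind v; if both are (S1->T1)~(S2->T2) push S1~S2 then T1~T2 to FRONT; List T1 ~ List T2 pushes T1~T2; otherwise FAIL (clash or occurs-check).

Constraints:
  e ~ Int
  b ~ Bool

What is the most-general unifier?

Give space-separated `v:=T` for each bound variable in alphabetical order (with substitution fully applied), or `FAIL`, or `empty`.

Answer: b:=Bool e:=Int

Derivation:
step 1: unify e ~ Int  [subst: {-} | 1 pending]
  bind e := Int
step 2: unify b ~ Bool  [subst: {e:=Int} | 0 pending]
  bind b := Bool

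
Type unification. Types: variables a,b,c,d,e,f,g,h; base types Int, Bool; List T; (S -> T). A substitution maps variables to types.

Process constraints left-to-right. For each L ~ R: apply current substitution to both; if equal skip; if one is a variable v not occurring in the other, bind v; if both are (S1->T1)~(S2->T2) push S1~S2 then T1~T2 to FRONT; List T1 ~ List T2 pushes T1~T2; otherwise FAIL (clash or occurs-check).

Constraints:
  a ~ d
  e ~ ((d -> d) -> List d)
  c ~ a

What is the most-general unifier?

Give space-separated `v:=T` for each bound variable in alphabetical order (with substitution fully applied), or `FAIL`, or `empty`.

Answer: a:=d c:=d e:=((d -> d) -> List d)

Derivation:
step 1: unify a ~ d  [subst: {-} | 2 pending]
  bind a := d
step 2: unify e ~ ((d -> d) -> List d)  [subst: {a:=d} | 1 pending]
  bind e := ((d -> d) -> List d)
step 3: unify c ~ d  [subst: {a:=d, e:=((d -> d) -> List d)} | 0 pending]
  bind c := d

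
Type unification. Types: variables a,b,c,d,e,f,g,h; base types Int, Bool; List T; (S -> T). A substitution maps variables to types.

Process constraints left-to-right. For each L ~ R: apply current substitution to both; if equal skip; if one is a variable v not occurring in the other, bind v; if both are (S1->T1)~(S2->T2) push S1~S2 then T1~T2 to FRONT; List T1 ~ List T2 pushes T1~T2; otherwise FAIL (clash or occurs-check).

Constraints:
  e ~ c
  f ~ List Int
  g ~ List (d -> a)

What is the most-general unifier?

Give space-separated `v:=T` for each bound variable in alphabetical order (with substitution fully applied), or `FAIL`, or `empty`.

step 1: unify e ~ c  [subst: {-} | 2 pending]
  bind e := c
step 2: unify f ~ List Int  [subst: {e:=c} | 1 pending]
  bind f := List Int
step 3: unify g ~ List (d -> a)  [subst: {e:=c, f:=List Int} | 0 pending]
  bind g := List (d -> a)

Answer: e:=c f:=List Int g:=List (d -> a)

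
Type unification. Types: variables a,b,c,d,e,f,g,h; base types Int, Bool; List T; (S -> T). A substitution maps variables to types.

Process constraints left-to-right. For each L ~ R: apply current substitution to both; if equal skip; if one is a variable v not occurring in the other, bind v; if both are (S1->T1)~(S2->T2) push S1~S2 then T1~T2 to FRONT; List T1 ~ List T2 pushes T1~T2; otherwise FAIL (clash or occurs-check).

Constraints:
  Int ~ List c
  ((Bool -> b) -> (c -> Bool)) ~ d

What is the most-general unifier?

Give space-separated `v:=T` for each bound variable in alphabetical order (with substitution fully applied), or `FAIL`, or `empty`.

step 1: unify Int ~ List c  [subst: {-} | 1 pending]
  clash: Int vs List c

Answer: FAIL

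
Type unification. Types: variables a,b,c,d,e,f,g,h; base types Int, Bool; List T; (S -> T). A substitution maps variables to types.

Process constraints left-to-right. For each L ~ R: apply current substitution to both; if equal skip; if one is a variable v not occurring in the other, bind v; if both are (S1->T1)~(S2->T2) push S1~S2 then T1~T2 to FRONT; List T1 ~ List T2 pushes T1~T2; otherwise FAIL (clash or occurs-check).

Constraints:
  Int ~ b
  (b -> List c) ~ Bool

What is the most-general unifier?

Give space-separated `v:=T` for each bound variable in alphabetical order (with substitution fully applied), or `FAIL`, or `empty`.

step 1: unify Int ~ b  [subst: {-} | 1 pending]
  bind b := Int
step 2: unify (Int -> List c) ~ Bool  [subst: {b:=Int} | 0 pending]
  clash: (Int -> List c) vs Bool

Answer: FAIL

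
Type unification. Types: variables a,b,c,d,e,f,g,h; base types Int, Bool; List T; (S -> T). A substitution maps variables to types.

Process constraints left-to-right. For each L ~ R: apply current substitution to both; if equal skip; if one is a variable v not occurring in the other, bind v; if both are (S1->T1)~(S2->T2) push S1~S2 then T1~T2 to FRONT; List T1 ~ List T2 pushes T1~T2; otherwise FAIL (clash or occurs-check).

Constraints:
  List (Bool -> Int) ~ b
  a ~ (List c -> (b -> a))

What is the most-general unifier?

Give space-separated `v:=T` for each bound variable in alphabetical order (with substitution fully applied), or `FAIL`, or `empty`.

Answer: FAIL

Derivation:
step 1: unify List (Bool -> Int) ~ b  [subst: {-} | 1 pending]
  bind b := List (Bool -> Int)
step 2: unify a ~ (List c -> (List (Bool -> Int) -> a))  [subst: {b:=List (Bool -> Int)} | 0 pending]
  occurs-check fail: a in (List c -> (List (Bool -> Int) -> a))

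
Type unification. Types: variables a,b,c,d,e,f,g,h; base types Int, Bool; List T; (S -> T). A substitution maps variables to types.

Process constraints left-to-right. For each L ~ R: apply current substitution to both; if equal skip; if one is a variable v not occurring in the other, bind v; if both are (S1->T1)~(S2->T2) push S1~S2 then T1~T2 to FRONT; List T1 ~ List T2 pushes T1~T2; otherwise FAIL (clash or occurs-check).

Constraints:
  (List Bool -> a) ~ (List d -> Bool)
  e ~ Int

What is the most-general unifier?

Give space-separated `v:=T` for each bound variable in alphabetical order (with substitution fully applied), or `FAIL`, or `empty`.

step 1: unify (List Bool -> a) ~ (List d -> Bool)  [subst: {-} | 1 pending]
  -> decompose arrow: push List Bool~List d, a~Bool
step 2: unify List Bool ~ List d  [subst: {-} | 2 pending]
  -> decompose List: push Bool~d
step 3: unify Bool ~ d  [subst: {-} | 2 pending]
  bind d := Bool
step 4: unify a ~ Bool  [subst: {d:=Bool} | 1 pending]
  bind a := Bool
step 5: unify e ~ Int  [subst: {d:=Bool, a:=Bool} | 0 pending]
  bind e := Int

Answer: a:=Bool d:=Bool e:=Int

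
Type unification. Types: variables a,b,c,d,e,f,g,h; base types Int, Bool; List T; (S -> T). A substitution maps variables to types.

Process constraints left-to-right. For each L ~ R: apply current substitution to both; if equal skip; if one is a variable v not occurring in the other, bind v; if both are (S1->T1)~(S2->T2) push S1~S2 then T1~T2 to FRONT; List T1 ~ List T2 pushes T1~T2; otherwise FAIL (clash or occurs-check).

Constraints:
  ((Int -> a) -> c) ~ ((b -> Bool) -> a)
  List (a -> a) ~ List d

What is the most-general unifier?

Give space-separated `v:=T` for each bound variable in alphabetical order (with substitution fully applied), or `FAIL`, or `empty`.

Answer: a:=Bool b:=Int c:=Bool d:=(Bool -> Bool)

Derivation:
step 1: unify ((Int -> a) -> c) ~ ((b -> Bool) -> a)  [subst: {-} | 1 pending]
  -> decompose arrow: push (Int -> a)~(b -> Bool), c~a
step 2: unify (Int -> a) ~ (b -> Bool)  [subst: {-} | 2 pending]
  -> decompose arrow: push Int~b, a~Bool
step 3: unify Int ~ b  [subst: {-} | 3 pending]
  bind b := Int
step 4: unify a ~ Bool  [subst: {b:=Int} | 2 pending]
  bind a := Bool
step 5: unify c ~ Bool  [subst: {b:=Int, a:=Bool} | 1 pending]
  bind c := Bool
step 6: unify List (Bool -> Bool) ~ List d  [subst: {b:=Int, a:=Bool, c:=Bool} | 0 pending]
  -> decompose List: push (Bool -> Bool)~d
step 7: unify (Bool -> Bool) ~ d  [subst: {b:=Int, a:=Bool, c:=Bool} | 0 pending]
  bind d := (Bool -> Bool)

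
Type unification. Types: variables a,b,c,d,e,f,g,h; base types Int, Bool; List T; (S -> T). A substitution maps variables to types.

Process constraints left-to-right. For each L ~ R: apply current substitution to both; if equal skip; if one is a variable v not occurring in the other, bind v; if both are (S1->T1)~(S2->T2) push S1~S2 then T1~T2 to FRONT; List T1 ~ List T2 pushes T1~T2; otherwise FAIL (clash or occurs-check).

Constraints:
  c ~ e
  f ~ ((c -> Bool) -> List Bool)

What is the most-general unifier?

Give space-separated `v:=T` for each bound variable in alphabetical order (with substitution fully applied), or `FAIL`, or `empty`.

step 1: unify c ~ e  [subst: {-} | 1 pending]
  bind c := e
step 2: unify f ~ ((e -> Bool) -> List Bool)  [subst: {c:=e} | 0 pending]
  bind f := ((e -> Bool) -> List Bool)

Answer: c:=e f:=((e -> Bool) -> List Bool)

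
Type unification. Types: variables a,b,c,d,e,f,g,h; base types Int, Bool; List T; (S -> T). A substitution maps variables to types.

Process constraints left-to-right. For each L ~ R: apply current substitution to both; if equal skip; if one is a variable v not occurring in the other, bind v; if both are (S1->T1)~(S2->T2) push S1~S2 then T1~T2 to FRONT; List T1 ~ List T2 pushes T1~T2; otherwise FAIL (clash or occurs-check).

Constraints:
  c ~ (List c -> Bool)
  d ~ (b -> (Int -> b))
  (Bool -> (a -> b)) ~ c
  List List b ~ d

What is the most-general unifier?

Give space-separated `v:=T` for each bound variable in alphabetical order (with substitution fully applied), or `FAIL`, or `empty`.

step 1: unify c ~ (List c -> Bool)  [subst: {-} | 3 pending]
  occurs-check fail: c in (List c -> Bool)

Answer: FAIL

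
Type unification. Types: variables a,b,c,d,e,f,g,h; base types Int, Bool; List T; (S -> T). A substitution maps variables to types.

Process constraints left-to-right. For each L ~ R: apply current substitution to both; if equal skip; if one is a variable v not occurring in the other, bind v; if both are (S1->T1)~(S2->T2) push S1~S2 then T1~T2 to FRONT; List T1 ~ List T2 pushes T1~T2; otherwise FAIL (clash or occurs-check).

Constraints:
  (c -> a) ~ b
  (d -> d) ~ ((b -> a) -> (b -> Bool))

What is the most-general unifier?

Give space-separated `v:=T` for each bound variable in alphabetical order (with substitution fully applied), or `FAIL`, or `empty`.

Answer: a:=Bool b:=(c -> Bool) d:=((c -> Bool) -> Bool)

Derivation:
step 1: unify (c -> a) ~ b  [subst: {-} | 1 pending]
  bind b := (c -> a)
step 2: unify (d -> d) ~ (((c -> a) -> a) -> ((c -> a) -> Bool))  [subst: {b:=(c -> a)} | 0 pending]
  -> decompose arrow: push d~((c -> a) -> a), d~((c -> a) -> Bool)
step 3: unify d ~ ((c -> a) -> a)  [subst: {b:=(c -> a)} | 1 pending]
  bind d := ((c -> a) -> a)
step 4: unify ((c -> a) -> a) ~ ((c -> a) -> Bool)  [subst: {b:=(c -> a), d:=((c -> a) -> a)} | 0 pending]
  -> decompose arrow: push (c -> a)~(c -> a), a~Bool
step 5: unify (c -> a) ~ (c -> a)  [subst: {b:=(c -> a), d:=((c -> a) -> a)} | 1 pending]
  -> identical, skip
step 6: unify a ~ Bool  [subst: {b:=(c -> a), d:=((c -> a) -> a)} | 0 pending]
  bind a := Bool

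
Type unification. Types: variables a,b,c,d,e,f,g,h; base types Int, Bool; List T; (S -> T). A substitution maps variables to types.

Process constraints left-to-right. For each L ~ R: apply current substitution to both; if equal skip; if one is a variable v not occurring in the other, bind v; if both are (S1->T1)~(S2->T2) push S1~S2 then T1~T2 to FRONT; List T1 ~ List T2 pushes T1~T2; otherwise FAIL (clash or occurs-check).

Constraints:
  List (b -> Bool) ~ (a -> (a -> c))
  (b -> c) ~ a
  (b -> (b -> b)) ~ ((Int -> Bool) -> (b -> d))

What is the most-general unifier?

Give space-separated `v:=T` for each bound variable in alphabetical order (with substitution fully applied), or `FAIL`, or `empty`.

step 1: unify List (b -> Bool) ~ (a -> (a -> c))  [subst: {-} | 2 pending]
  clash: List (b -> Bool) vs (a -> (a -> c))

Answer: FAIL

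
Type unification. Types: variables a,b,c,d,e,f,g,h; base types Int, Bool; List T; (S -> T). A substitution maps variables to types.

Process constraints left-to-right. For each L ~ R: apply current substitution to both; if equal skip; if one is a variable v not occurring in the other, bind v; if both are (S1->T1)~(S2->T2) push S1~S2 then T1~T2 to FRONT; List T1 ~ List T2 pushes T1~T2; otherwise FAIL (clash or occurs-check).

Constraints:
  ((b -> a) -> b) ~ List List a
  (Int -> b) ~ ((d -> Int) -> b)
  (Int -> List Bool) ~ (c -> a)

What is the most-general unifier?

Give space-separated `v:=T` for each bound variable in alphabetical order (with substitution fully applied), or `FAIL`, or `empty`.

step 1: unify ((b -> a) -> b) ~ List List a  [subst: {-} | 2 pending]
  clash: ((b -> a) -> b) vs List List a

Answer: FAIL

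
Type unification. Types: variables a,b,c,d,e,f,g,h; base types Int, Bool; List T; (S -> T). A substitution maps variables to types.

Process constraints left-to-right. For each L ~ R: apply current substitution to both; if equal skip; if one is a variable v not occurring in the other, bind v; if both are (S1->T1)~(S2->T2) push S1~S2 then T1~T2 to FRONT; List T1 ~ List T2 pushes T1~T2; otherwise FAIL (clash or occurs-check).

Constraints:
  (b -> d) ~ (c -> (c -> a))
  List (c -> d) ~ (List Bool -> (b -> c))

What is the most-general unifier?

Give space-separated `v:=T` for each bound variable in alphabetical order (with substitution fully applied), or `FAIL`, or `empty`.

step 1: unify (b -> d) ~ (c -> (c -> a))  [subst: {-} | 1 pending]
  -> decompose arrow: push b~c, d~(c -> a)
step 2: unify b ~ c  [subst: {-} | 2 pending]
  bind b := c
step 3: unify d ~ (c -> a)  [subst: {b:=c} | 1 pending]
  bind d := (c -> a)
step 4: unify List (c -> (c -> a)) ~ (List Bool -> (c -> c))  [subst: {b:=c, d:=(c -> a)} | 0 pending]
  clash: List (c -> (c -> a)) vs (List Bool -> (c -> c))

Answer: FAIL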